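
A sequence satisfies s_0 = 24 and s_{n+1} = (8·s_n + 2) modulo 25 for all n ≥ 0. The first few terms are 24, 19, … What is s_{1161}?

Computing terms: s_0 = 24,  s_1 = 19,  s_2 = 4,  s_3 = 9,  s_4 = 24.
Since s_4 = s_0 = 24, the sequence is periodic with period 4.
(1161 - 0) mod 4 = 1, so s_{1161} = s_1 = 19.

19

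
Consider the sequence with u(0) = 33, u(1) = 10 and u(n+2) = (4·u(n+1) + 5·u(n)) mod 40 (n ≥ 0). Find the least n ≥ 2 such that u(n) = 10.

5

We have u(0) = 33,  u(1) = 10,  u(2) = 5,  u(3) = 30,  u(4) = 25,  u(5) = 10,  u(6) = 5.
Since (u(5), u(6)) = (u(1), u(2)) = (10, 5) (two consecutive terms determine the rest), the sequence is eventually periodic: after a pre-period of length 1 it cycles with period 4.
The value 10 next appears (with n ≥ 2) at u(5).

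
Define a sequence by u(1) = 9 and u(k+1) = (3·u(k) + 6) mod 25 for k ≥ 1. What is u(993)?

14

Listing terms: u(1) = 9, u(2) = 8, u(3) = 5, u(4) = 21, u(5) = 19, u(6) = 13, u(7) = 20, u(8) = 16, u(9) = 4, u(10) = 18, u(11) = 10, u(12) = 11, u(13) = 14, u(14) = 23, u(15) = 0, u(16) = 6, u(17) = 24, u(18) = 3, u(19) = 15, u(20) = 1, u(21) = 9.
Since u(21) = u(1) = 9, the sequence is periodic with period 20.
(993 - 1) mod 20 = 12, so u(993) = u(13) = 14.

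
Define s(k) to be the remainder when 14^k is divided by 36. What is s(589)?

32

Listing terms: s(0) = 1,  s(1) = 14,  s(2) = 16,  s(3) = 8,  s(4) = 4,  s(5) = 20,  s(6) = 28,  s(7) = 32,  s(8) = 16.
Since s(8) = s(2) = 16, the sequence is eventually periodic: after a pre-period of length 2 it cycles with period 6.
For k ≥ 2, s(k) depends only on (k - 2) mod 6. (589 - 2) mod 6 = 5, so s(589) = s(7) = 32.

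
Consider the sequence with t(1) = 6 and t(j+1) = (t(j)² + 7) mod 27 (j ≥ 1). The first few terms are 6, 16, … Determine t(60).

t(1) = 6; t(2) = 16; t(3) = 20; t(4) = 2; t(5) = 11; t(6) = 20.
Since t(6) = t(3) = 20, the sequence is eventually periodic: after a pre-period of length 2 it cycles with period 3.
For j ≥ 3, t(j) depends only on (j - 3) mod 3. (60 - 3) mod 3 = 0, so t(60) = t(3) = 20.

20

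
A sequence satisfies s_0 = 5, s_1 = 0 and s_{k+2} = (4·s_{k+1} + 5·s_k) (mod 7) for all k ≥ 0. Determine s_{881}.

3

We have s_0 = 5; s_1 = 0; s_2 = 4; s_3 = 2; s_4 = 0; s_5 = 3; s_6 = 5; s_7 = 0.
The sequence repeats with period 6.
So s_{881} = s_{0 + ((881-0) mod 6)} = s_5 = 3.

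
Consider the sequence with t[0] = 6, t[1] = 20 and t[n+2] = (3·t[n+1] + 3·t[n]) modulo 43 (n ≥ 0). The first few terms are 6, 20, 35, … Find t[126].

6

Computing terms: t[0] = 6; t[1] = 20; t[2] = 35; t[3] = 36; t[4] = 41; t[5] = 16; t[6] = 42; t[7] = 2; t[8] = 3; t[9] = 15; t[10] = 11; t[11] = 35; t[12] = 9; t[13] = 3; t[14] = 36; t[15] = 31; t[16] = 29; t[17] = 8; t[18] = 25; t[19] = 13; t[20] = 28; t[21] = 37; t[22] = 23; t[23] = 8; t[24] = 7; t[25] = 2; t[26] = 27; t[27] = 1; t[28] = 41; t[29] = 40; t[30] = 28; t[31] = 32; t[32] = 8; t[33] = 34; t[34] = 40; t[35] = 7; t[36] = 12; t[37] = 14; t[38] = 35; t[39] = 18; t[40] = 30; t[41] = 15; t[42] = 6; t[43] = 20.
Since (t[42], t[43]) = (t[0], t[1]) = (6, 20) (two consecutive terms determine the rest), the sequence is periodic with period 42.
So t[126] = t[0 + ((126-0) mod 42)] = t[0] = 6.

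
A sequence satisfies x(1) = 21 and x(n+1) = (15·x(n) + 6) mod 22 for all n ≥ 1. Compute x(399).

x(1) = 21,  x(2) = 13,  x(3) = 3,  x(4) = 7,  x(5) = 1,  x(6) = 21.
Since x(6) = x(1) = 21, the sequence is periodic with period 5.
(399 - 1) mod 5 = 3, so x(399) = x(4) = 7.

7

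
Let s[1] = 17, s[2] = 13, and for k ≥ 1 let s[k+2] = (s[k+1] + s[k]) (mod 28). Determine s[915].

We have s[1] = 17,  s[2] = 13,  s[3] = 2,  s[4] = 15,  s[5] = 17,  s[6] = 4,  s[7] = 21,  s[8] = 25,  s[9] = 18,  s[10] = 15,  s[11] = 5,  s[12] = 20,  s[13] = 25,  s[14] = 17,  s[15] = 14,  s[16] = 3,  s[17] = 17,  s[18] = 20,  s[19] = 9,  s[20] = 1,  s[21] = 10,  s[22] = 11,  s[23] = 21,  s[24] = 4,  s[25] = 25,  s[26] = 1,  s[27] = 26,  s[28] = 27,  s[29] = 25,  s[30] = 24,  s[31] = 21,  s[32] = 17,  s[33] = 10,  s[34] = 27,  s[35] = 9,  s[36] = 8,  s[37] = 17,  s[38] = 25,  s[39] = 14,  s[40] = 11,  s[41] = 25,  s[42] = 8,  s[43] = 5,  s[44] = 13,  s[45] = 18,  s[46] = 3,  s[47] = 21,  s[48] = 24,  s[49] = 17,  s[50] = 13.
The sequence repeats with period 48.
(915 - 1) mod 48 = 2, so s[915] = s[3] = 2.

2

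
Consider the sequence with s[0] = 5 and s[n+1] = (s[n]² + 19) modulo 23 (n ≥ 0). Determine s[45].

Listing terms: s[0] = 5,  s[1] = 21,  s[2] = 0,  s[3] = 19,  s[4] = 12,  s[5] = 2,  s[6] = 0.
Since s[6] = s[2] = 0, the sequence is eventually periodic: after a pre-period of length 2 it cycles with period 4.
For n ≥ 2, s[n] depends only on (n - 2) mod 4. (45 - 2) mod 4 = 3, so s[45] = s[5] = 2.

2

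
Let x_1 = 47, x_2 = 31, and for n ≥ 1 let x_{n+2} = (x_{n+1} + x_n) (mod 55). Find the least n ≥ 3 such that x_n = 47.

21

Computing terms: x_1 = 47, x_2 = 31, x_3 = 23, x_4 = 54, x_5 = 22, x_6 = 21, x_7 = 43, x_8 = 9, x_9 = 52, x_{10} = 6, x_{11} = 3, x_{12} = 9, x_{13} = 12, x_{14} = 21, x_{15} = 33, x_{16} = 54, x_{17} = 32, x_{18} = 31, x_{19} = 8, x_{20} = 39, x_{21} = 47, x_{22} = 31.
The sequence repeats with period 20.
The value 47 next appears (with n ≥ 3) at x_{21}.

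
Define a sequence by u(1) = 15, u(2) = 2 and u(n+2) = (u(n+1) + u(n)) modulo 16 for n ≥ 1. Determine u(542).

2

We have u(1) = 15, u(2) = 2, u(3) = 1, u(4) = 3, u(5) = 4, u(6) = 7, u(7) = 11, u(8) = 2, u(9) = 13, u(10) = 15, u(11) = 12, u(12) = 11, u(13) = 7, u(14) = 2, u(15) = 9, u(16) = 11, u(17) = 4, u(18) = 15, u(19) = 3, u(20) = 2, u(21) = 5, u(22) = 7, u(23) = 12, u(24) = 3, u(25) = 15, u(26) = 2.
Since (u(25), u(26)) = (u(1), u(2)) = (15, 2) (two consecutive terms determine the rest), the sequence is periodic with period 24.
So u(542) = u(1 + ((542-1) mod 24)) = u(14) = 2.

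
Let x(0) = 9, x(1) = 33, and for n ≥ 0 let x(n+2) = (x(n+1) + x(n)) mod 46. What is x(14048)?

Computing terms: x(0) = 9,  x(1) = 33,  x(2) = 42,  x(3) = 29,  x(4) = 25,  x(5) = 8,  x(6) = 33,  x(7) = 41,  x(8) = 28,  x(9) = 23,  x(10) = 5,  x(11) = 28,  x(12) = 33,  x(13) = 15,  x(14) = 2,  x(15) = 17,  x(16) = 19,  x(17) = 36,  x(18) = 9,  x(19) = 45,  x(20) = 8,  x(21) = 7,  x(22) = 15,  x(23) = 22,  x(24) = 37,  x(25) = 13,  x(26) = 4,  x(27) = 17,  x(28) = 21,  x(29) = 38,  x(30) = 13,  x(31) = 5,  x(32) = 18,  x(33) = 23,  x(34) = 41,  x(35) = 18,  x(36) = 13,  x(37) = 31,  x(38) = 44,  x(39) = 29,  x(40) = 27,  x(41) = 10,  x(42) = 37,  x(43) = 1,  x(44) = 38,  x(45) = 39,  x(46) = 31,  x(47) = 24,  x(48) = 9,  x(49) = 33.
The sequence repeats with period 48.
So x(14048) = x(0 + ((14048-0) mod 48)) = x(32) = 18.

18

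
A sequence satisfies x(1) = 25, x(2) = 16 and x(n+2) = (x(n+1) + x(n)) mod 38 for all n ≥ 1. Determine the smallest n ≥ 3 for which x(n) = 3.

3

Computing terms: x(1) = 25, x(2) = 16, x(3) = 3, x(4) = 19, x(5) = 22, x(6) = 3, x(7) = 25, x(8) = 28, x(9) = 15, x(10) = 5, x(11) = 20, x(12) = 25, x(13) = 7, x(14) = 32, x(15) = 1, x(16) = 33, x(17) = 34, x(18) = 29, x(19) = 25, x(20) = 16.
Since (x(19), x(20)) = (x(1), x(2)) = (25, 16) (two consecutive terms determine the rest), the sequence is periodic with period 18.
The value 3 first appears (with n ≥ 3) at x(3).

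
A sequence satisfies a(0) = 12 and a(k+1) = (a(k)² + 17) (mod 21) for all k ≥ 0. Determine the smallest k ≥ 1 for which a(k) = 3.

2

We have a(0) = 12, a(1) = 14, a(2) = 3, a(3) = 5, a(4) = 0, a(5) = 17, a(6) = 12.
The sequence repeats with period 6.
The value 3 first appears (with k ≥ 1) at a(2).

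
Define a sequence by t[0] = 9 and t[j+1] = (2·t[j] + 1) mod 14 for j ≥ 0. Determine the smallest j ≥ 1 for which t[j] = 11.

2

We have t[0] = 9, t[1] = 5, t[2] = 11, t[3] = 9.
Since t[3] = t[0] = 9, the sequence is periodic with period 3.
The value 11 first appears (with j ≥ 1) at t[2].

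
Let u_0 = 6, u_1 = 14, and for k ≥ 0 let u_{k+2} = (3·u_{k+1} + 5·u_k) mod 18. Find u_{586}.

Computing terms: u_0 = 6, u_1 = 14, u_2 = 0, u_3 = 16, u_4 = 12, u_5 = 8, u_6 = 12, u_7 = 4, u_8 = 0, u_9 = 2, u_{10} = 6, u_{11} = 10, u_{12} = 6, u_{13} = 14.
The sequence repeats with period 12.
(586 - 0) mod 12 = 10, so u_{586} = u_{10} = 6.

6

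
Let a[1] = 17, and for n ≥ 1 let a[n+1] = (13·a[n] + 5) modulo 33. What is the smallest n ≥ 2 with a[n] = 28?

a[1] = 17,  a[2] = 28,  a[3] = 6,  a[4] = 17.
The sequence repeats with period 3.
The value 28 first appears (with n ≥ 2) at a[2].

2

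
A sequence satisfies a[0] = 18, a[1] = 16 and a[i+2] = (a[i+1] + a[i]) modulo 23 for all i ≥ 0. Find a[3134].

14

Computing terms: a[0] = 18, a[1] = 16, a[2] = 11, a[3] = 4, a[4] = 15, a[5] = 19, a[6] = 11, a[7] = 7, a[8] = 18, a[9] = 2, a[10] = 20, a[11] = 22, a[12] = 19, a[13] = 18, a[14] = 14, a[15] = 9, a[16] = 0, a[17] = 9, a[18] = 9, a[19] = 18, a[20] = 4, a[21] = 22, a[22] = 3, a[23] = 2, a[24] = 5, a[25] = 7, a[26] = 12, a[27] = 19, a[28] = 8, a[29] = 4, a[30] = 12, a[31] = 16, a[32] = 5, a[33] = 21, a[34] = 3, a[35] = 1, a[36] = 4, a[37] = 5, a[38] = 9, a[39] = 14, a[40] = 0, a[41] = 14, a[42] = 14, a[43] = 5, a[44] = 19, a[45] = 1, a[46] = 20, a[47] = 21, a[48] = 18, a[49] = 16.
Since (a[48], a[49]) = (a[0], a[1]) = (18, 16) (two consecutive terms determine the rest), the sequence is periodic with period 48.
So a[3134] = a[0 + ((3134-0) mod 48)] = a[14] = 14.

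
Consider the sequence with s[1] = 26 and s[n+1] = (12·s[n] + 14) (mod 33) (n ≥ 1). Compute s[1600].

s[1] = 26; s[2] = 29; s[3] = 32; s[4] = 2; s[5] = 5; s[6] = 8; s[7] = 11; s[8] = 14; s[9] = 17; s[10] = 20; s[11] = 23; s[12] = 26.
Since s[12] = s[1] = 26, the sequence is periodic with period 11.
So s[1600] = s[1 + ((1600-1) mod 11)] = s[5] = 5.

5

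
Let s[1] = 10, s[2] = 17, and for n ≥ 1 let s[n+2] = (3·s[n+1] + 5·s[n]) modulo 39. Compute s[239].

We have s[1] = 10, s[2] = 17, s[3] = 23, s[4] = 37, s[5] = 31, s[6] = 5, s[7] = 14, s[8] = 28, s[9] = 37, s[10] = 17, s[11] = 2, s[12] = 13, s[13] = 10, s[14] = 17.
The sequence repeats with period 12.
So s[239] = s[1 + ((239-1) mod 12)] = s[11] = 2.

2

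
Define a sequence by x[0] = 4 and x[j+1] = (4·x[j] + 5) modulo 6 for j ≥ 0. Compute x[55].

3

Computing terms: x[0] = 4, x[1] = 3, x[2] = 5, x[3] = 1, x[4] = 3.
Since x[4] = x[1] = 3, the sequence is eventually periodic: after a pre-period of length 1 it cycles with period 3.
For j ≥ 1, x[j] depends only on (j - 1) mod 3. (55 - 1) mod 3 = 0, so x[55] = x[1] = 3.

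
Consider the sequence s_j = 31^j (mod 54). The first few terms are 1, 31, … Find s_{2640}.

37

We have s_0 = 1, s_1 = 31, s_2 = 43, s_3 = 37, s_4 = 13, s_5 = 25, s_6 = 19, s_7 = 49, s_8 = 7, s_9 = 1.
Since s_9 = s_0 = 1, the sequence is periodic with period 9.
(2640 - 0) mod 9 = 3, so s_{2640} = s_3 = 37.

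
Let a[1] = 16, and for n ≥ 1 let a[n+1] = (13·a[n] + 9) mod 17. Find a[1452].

Computing terms: a[1] = 16; a[2] = 13; a[3] = 8; a[4] = 11; a[5] = 16.
Since a[5] = a[1] = 16, the sequence is periodic with period 4.
So a[1452] = a[1 + ((1452-1) mod 4)] = a[4] = 11.

11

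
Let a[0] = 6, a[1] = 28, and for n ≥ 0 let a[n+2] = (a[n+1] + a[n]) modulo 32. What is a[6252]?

We have a[0] = 6; a[1] = 28; a[2] = 2; a[3] = 30; a[4] = 0; a[5] = 30; a[6] = 30; a[7] = 28; a[8] = 26; a[9] = 22; a[10] = 16; a[11] = 6; a[12] = 22; a[13] = 28; a[14] = 18; a[15] = 14; a[16] = 0; a[17] = 14; a[18] = 14; a[19] = 28; a[20] = 10; a[21] = 6; a[22] = 16; a[23] = 22; a[24] = 6; a[25] = 28.
Since (a[24], a[25]) = (a[0], a[1]) = (6, 28) (two consecutive terms determine the rest), the sequence is periodic with period 24.
So a[6252] = a[0 + ((6252-0) mod 24)] = a[12] = 22.

22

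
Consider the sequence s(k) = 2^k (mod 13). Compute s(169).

Computing terms: s(0) = 1, s(1) = 2, s(2) = 4, s(3) = 8, s(4) = 3, s(5) = 6, s(6) = 12, s(7) = 11, s(8) = 9, s(9) = 5, s(10) = 10, s(11) = 7, s(12) = 1.
The sequence repeats with period 12.
(169 - 0) mod 12 = 1, so s(169) = s(1) = 2.

2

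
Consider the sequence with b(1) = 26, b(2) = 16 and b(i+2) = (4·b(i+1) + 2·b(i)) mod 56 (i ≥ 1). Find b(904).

We have b(1) = 26; b(2) = 16; b(3) = 4; b(4) = 48; b(5) = 32; b(6) = 0; b(7) = 8; b(8) = 32; b(9) = 32; b(10) = 24; b(11) = 48; b(12) = 16; b(13) = 48; b(14) = 0; b(15) = 40; b(16) = 48; b(17) = 48; b(18) = 8; b(19) = 16; b(20) = 24; b(21) = 16; b(22) = 0; b(23) = 32; b(24) = 16; b(25) = 16; b(26) = 40; b(27) = 24; b(28) = 8; b(29) = 24; b(30) = 0; b(31) = 48; b(32) = 24; b(33) = 24; b(34) = 32; b(35) = 8; b(36) = 40; b(37) = 8; b(38) = 0; b(39) = 16; b(40) = 8; b(41) = 8; b(42) = 48; b(43) = 40; b(44) = 32; b(45) = 40; b(46) = 0; b(47) = 24; b(48) = 40; b(49) = 40; b(50) = 16; b(51) = 32; b(52) = 48; b(53) = 32.
Since (b(52), b(53)) = (b(4), b(5)) = (48, 32) (two consecutive terms determine the rest), the sequence is eventually periodic: after a pre-period of length 3 it cycles with period 48.
For i ≥ 4, b(i) depends only on (i - 4) mod 48. (904 - 4) mod 48 = 36, so b(904) = b(40) = 8.

8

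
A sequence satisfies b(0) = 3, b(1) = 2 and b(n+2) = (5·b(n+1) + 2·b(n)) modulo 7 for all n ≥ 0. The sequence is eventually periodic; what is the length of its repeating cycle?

b(0) = 3; b(1) = 2; b(2) = 2; b(3) = 0; b(4) = 4; b(5) = 6; b(6) = 3; b(7) = 6; b(8) = 1; b(9) = 3; b(10) = 3; b(11) = 0; b(12) = 6; b(13) = 2; b(14) = 1; b(15) = 2; b(16) = 5; b(17) = 1; b(18) = 1; b(19) = 0; b(20) = 2; b(21) = 3; b(22) = 5; b(23) = 3; b(24) = 4; b(25) = 5; b(26) = 5; b(27) = 0; b(28) = 3; b(29) = 1; b(30) = 4; b(31) = 1; b(32) = 6; b(33) = 4; b(34) = 4; b(35) = 0; b(36) = 1; b(37) = 5; b(38) = 6; b(39) = 5; b(40) = 2; b(41) = 6; b(42) = 6; b(43) = 0; b(44) = 5; b(45) = 4; b(46) = 2; b(47) = 4; b(48) = 3; b(49) = 2.
Since (b(48), b(49)) = (b(0), b(1)) = (3, 2) (two consecutive terms determine the rest), the sequence is periodic with period 48.

48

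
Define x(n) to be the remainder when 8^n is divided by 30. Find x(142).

Listing terms: x(1) = 8; x(2) = 4; x(3) = 2; x(4) = 16; x(5) = 8.
Since x(5) = x(1) = 8, the sequence is periodic with period 4.
So x(142) = x(1 + ((142-1) mod 4)) = x(2) = 4.

4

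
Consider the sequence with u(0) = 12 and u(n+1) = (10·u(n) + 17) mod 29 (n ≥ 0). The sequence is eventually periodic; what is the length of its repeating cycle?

u(0) = 12,  u(1) = 21,  u(2) = 24,  u(3) = 25,  u(4) = 6,  u(5) = 19,  u(6) = 4,  u(7) = 28,  u(8) = 7,  u(9) = 0,  u(10) = 17,  u(11) = 13,  u(12) = 2,  u(13) = 8,  u(14) = 10,  u(15) = 1,  u(16) = 27,  u(17) = 26,  u(18) = 16,  u(19) = 3,  u(20) = 18,  u(21) = 23,  u(22) = 15,  u(23) = 22,  u(24) = 5,  u(25) = 9,  u(26) = 20,  u(27) = 14,  u(28) = 12.
Since u(28) = u(0) = 12, the sequence is periodic with period 28.

28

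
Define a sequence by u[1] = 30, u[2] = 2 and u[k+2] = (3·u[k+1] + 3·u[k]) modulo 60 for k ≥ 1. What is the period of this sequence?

We have u[1] = 30,  u[2] = 2,  u[3] = 36,  u[4] = 54,  u[5] = 30,  u[6] = 12,  u[7] = 6,  u[8] = 54,  u[9] = 0,  u[10] = 42,  u[11] = 6,  u[12] = 24,  u[13] = 30,  u[14] = 42,  u[15] = 36,  u[16] = 54.
Since (u[15], u[16]) = (u[3], u[4]) = (36, 54) (two consecutive terms determine the rest), the sequence is eventually periodic: after a pre-period of length 2 it cycles with period 12.

12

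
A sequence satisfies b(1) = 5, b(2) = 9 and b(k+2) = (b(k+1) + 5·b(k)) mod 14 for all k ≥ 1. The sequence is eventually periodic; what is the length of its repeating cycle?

b(1) = 5; b(2) = 9; b(3) = 6; b(4) = 9; b(5) = 11; b(6) = 0; b(7) = 13; b(8) = 13; b(9) = 8; b(10) = 3; b(11) = 1; b(12) = 2; b(13) = 7; b(14) = 3; b(15) = 10; b(16) = 11; b(17) = 5; b(18) = 4; b(19) = 1; b(20) = 7; b(21) = 12; b(22) = 5; b(23) = 9.
Since (b(22), b(23)) = (b(1), b(2)) = (5, 9) (two consecutive terms determine the rest), the sequence is periodic with period 21.

21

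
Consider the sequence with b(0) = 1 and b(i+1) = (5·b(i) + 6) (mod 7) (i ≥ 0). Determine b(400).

0

b(0) = 1; b(1) = 4; b(2) = 5; b(3) = 3; b(4) = 0; b(5) = 6; b(6) = 1.
The sequence repeats with period 6.
So b(400) = b(0 + ((400-0) mod 6)) = b(4) = 0.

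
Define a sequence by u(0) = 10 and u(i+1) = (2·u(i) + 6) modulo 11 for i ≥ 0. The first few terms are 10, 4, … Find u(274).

Computing terms: u(0) = 10, u(1) = 4, u(2) = 3, u(3) = 1, u(4) = 8, u(5) = 0, u(6) = 6, u(7) = 7, u(8) = 9, u(9) = 2, u(10) = 10.
The sequence repeats with period 10.
(274 - 0) mod 10 = 4, so u(274) = u(4) = 8.

8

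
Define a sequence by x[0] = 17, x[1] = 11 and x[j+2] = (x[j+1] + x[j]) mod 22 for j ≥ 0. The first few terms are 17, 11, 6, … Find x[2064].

Computing terms: x[0] = 17,  x[1] = 11,  x[2] = 6,  x[3] = 17,  x[4] = 1,  x[5] = 18,  x[6] = 19,  x[7] = 15,  x[8] = 12,  x[9] = 5,  x[10] = 17,  x[11] = 0,  x[12] = 17,  x[13] = 17,  x[14] = 12,  x[15] = 7,  x[16] = 19,  x[17] = 4,  x[18] = 1,  x[19] = 5,  x[20] = 6,  x[21] = 11,  x[22] = 17,  x[23] = 6,  x[24] = 1,  x[25] = 7,  x[26] = 8,  x[27] = 15,  x[28] = 1,  x[29] = 16,  x[30] = 17,  x[31] = 11.
Since (x[30], x[31]) = (x[0], x[1]) = (17, 11) (two consecutive terms determine the rest), the sequence is periodic with period 30.
(2064 - 0) mod 30 = 24, so x[2064] = x[24] = 1.

1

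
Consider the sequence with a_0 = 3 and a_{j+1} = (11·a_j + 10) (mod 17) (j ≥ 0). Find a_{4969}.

We have a_0 = 3, a_1 = 9, a_2 = 7, a_3 = 2, a_4 = 15, a_5 = 5, a_6 = 14, a_7 = 11, a_8 = 12, a_9 = 6, a_{10} = 8, a_{11} = 13, a_{12} = 0, a_{13} = 10, a_{14} = 1, a_{15} = 4, a_{16} = 3.
Since a_{16} = a_0 = 3, the sequence is periodic with period 16.
So a_{4969} = a_{0 + ((4969-0) mod 16)} = a_9 = 6.

6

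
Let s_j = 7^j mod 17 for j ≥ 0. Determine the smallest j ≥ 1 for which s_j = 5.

15

We have s_0 = 1; s_1 = 7; s_2 = 15; s_3 = 3; s_4 = 4; s_5 = 11; s_6 = 9; s_7 = 12; s_8 = 16; s_9 = 10; s_{10} = 2; s_{11} = 14; s_{12} = 13; s_{13} = 6; s_{14} = 8; s_{15} = 5; s_{16} = 1.
Since s_{16} = s_0 = 1, the sequence is periodic with period 16.
The value 5 first appears (with j ≥ 1) at s_{15}.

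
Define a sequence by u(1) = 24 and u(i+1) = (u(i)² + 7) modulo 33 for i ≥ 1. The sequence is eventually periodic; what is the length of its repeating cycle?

3

We have u(1) = 24,  u(2) = 22,  u(3) = 29,  u(4) = 23,  u(5) = 8,  u(6) = 5,  u(7) = 32,  u(8) = 8.
Since u(8) = u(5) = 8, the sequence is eventually periodic: after a pre-period of length 4 it cycles with period 3.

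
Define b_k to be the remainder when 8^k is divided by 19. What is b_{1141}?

We have b_1 = 8,  b_2 = 7,  b_3 = 18,  b_4 = 11,  b_5 = 12,  b_6 = 1,  b_7 = 8.
The sequence repeats with period 6.
So b_{1141} = b_{1 + ((1141-1) mod 6)} = b_1 = 8.

8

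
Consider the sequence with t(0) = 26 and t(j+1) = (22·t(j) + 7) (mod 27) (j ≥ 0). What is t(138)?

We have t(0) = 26,  t(1) = 12,  t(2) = 1,  t(3) = 2,  t(4) = 24,  t(5) = 22,  t(6) = 5,  t(7) = 9,  t(8) = 16,  t(9) = 8,  t(10) = 21,  t(11) = 10,  t(12) = 11,  t(13) = 6,  t(14) = 4,  t(15) = 14,  t(16) = 18,  t(17) = 25,  t(18) = 17,  t(19) = 3,  t(20) = 19,  t(21) = 20,  t(22) = 15,  t(23) = 13,  t(24) = 23,  t(25) = 0,  t(26) = 7,  t(27) = 26.
The sequence repeats with period 27.
(138 - 0) mod 27 = 3, so t(138) = t(3) = 2.

2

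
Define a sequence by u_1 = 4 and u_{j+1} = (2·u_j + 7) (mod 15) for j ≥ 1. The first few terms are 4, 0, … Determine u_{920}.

Listing terms: u_1 = 4; u_2 = 0; u_3 = 7; u_4 = 6; u_5 = 4.
Since u_5 = u_1 = 4, the sequence is periodic with period 4.
(920 - 1) mod 4 = 3, so u_{920} = u_4 = 6.

6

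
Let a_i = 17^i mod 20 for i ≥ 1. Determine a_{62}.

9

Listing terms: a_1 = 17,  a_2 = 9,  a_3 = 13,  a_4 = 1,  a_5 = 17.
Since a_5 = a_1 = 17, the sequence is periodic with period 4.
(62 - 1) mod 4 = 1, so a_{62} = a_2 = 9.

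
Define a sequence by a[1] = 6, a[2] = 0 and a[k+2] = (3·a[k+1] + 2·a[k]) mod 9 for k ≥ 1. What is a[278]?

Listing terms: a[1] = 6; a[2] = 0; a[3] = 3; a[4] = 0; a[5] = 6; a[6] = 0.
Since (a[5], a[6]) = (a[1], a[2]) = (6, 0) (two consecutive terms determine the rest), the sequence is periodic with period 4.
So a[278] = a[1 + ((278-1) mod 4)] = a[2] = 0.

0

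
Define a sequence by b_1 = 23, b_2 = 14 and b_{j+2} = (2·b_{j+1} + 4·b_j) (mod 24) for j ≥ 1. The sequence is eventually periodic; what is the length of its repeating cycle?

8

b_1 = 23; b_2 = 14; b_3 = 0; b_4 = 8; b_5 = 16; b_6 = 16; b_7 = 0; b_8 = 16; b_9 = 8; b_{10} = 8; b_{11} = 0; b_{12} = 8.
Since (b_{11}, b_{12}) = (b_3, b_4) = (0, 8) (two consecutive terms determine the rest), the sequence is eventually periodic: after a pre-period of length 2 it cycles with period 8.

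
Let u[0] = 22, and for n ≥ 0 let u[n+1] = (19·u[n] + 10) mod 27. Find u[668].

We have u[0] = 22,  u[1] = 23,  u[2] = 15,  u[3] = 25,  u[4] = 26,  u[5] = 18,  u[6] = 1,  u[7] = 2,  u[8] = 21,  u[9] = 4,  u[10] = 5,  u[11] = 24,  u[12] = 7,  u[13] = 8,  u[14] = 0,  u[15] = 10,  u[16] = 11,  u[17] = 3,  u[18] = 13,  u[19] = 14,  u[20] = 6,  u[21] = 16,  u[22] = 17,  u[23] = 9,  u[24] = 19,  u[25] = 20,  u[26] = 12,  u[27] = 22.
Since u[27] = u[0] = 22, the sequence is periodic with period 27.
(668 - 0) mod 27 = 20, so u[668] = u[20] = 6.

6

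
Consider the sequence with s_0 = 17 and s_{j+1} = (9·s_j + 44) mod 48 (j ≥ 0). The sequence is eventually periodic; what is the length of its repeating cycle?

Listing terms: s_0 = 17,  s_1 = 5,  s_2 = 41,  s_3 = 29,  s_4 = 17.
The sequence repeats with period 4.

4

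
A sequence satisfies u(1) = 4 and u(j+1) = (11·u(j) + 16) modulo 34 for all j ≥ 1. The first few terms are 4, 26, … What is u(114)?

Listing terms: u(1) = 4, u(2) = 26, u(3) = 30, u(4) = 6, u(5) = 14, u(6) = 0, u(7) = 16, u(8) = 22, u(9) = 20, u(10) = 32, u(11) = 28, u(12) = 18, u(13) = 10, u(14) = 24, u(15) = 8, u(16) = 2, u(17) = 4.
The sequence repeats with period 16.
So u(114) = u(1 + ((114-1) mod 16)) = u(2) = 26.

26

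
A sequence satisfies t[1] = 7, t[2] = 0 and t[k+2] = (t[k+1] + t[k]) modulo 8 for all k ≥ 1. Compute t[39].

Computing terms: t[1] = 7, t[2] = 0, t[3] = 7, t[4] = 7, t[5] = 6, t[6] = 5, t[7] = 3, t[8] = 0, t[9] = 3, t[10] = 3, t[11] = 6, t[12] = 1, t[13] = 7, t[14] = 0.
Since (t[13], t[14]) = (t[1], t[2]) = (7, 0) (two consecutive terms determine the rest), the sequence is periodic with period 12.
(39 - 1) mod 12 = 2, so t[39] = t[3] = 7.

7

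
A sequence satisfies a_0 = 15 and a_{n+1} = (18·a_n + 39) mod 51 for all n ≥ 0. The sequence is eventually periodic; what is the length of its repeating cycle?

17

a_0 = 15; a_1 = 3; a_2 = 42; a_3 = 30; a_4 = 18; a_5 = 6; a_6 = 45; a_7 = 33; a_8 = 21; a_9 = 9; a_{10} = 48; a_{11} = 36; a_{12} = 24; a_{13} = 12; a_{14} = 0; a_{15} = 39; a_{16} = 27; a_{17} = 15.
Since a_{17} = a_0 = 15, the sequence is periodic with period 17.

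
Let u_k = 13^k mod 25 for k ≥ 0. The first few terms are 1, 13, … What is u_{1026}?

Computing terms: u_0 = 1, u_1 = 13, u_2 = 19, u_3 = 22, u_4 = 11, u_5 = 18, u_6 = 9, u_7 = 17, u_8 = 21, u_9 = 23, u_{10} = 24, u_{11} = 12, u_{12} = 6, u_{13} = 3, u_{14} = 14, u_{15} = 7, u_{16} = 16, u_{17} = 8, u_{18} = 4, u_{19} = 2, u_{20} = 1.
The sequence repeats with period 20.
So u_{1026} = u_{0 + ((1026-0) mod 20)} = u_6 = 9.

9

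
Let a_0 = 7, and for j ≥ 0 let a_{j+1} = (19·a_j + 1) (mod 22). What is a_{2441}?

2

We have a_0 = 7, a_1 = 2, a_2 = 17, a_3 = 16, a_4 = 19, a_5 = 10, a_6 = 15, a_7 = 0, a_8 = 1, a_9 = 20, a_{10} = 7.
The sequence repeats with period 10.
(2441 - 0) mod 10 = 1, so a_{2441} = a_1 = 2.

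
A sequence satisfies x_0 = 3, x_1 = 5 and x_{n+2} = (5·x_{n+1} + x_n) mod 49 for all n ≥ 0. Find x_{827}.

x_0 = 3, x_1 = 5, x_2 = 28, x_3 = 47, x_4 = 18, x_5 = 39, x_6 = 17, x_7 = 26, x_8 = 0, x_9 = 26, x_{10} = 32, x_{11} = 39, x_{12} = 31, x_{13} = 47, x_{14} = 21, x_{15} = 5, x_{16} = 46, x_{17} = 39, x_{18} = 45, x_{19} = 19, x_{20} = 42, x_{21} = 33, x_{22} = 11, x_{23} = 39, x_{24} = 10, x_{25} = 40, x_{26} = 14, x_{27} = 12, x_{28} = 25, x_{29} = 39, x_{30} = 24, x_{31} = 12, x_{32} = 35, x_{33} = 40, x_{34} = 39, x_{35} = 39, x_{36} = 38, x_{37} = 33, x_{38} = 7, x_{39} = 19, x_{40} = 4, x_{41} = 39, x_{42} = 3, x_{43} = 5.
The sequence repeats with period 42.
(827 - 0) mod 42 = 29, so x_{827} = x_{29} = 39.

39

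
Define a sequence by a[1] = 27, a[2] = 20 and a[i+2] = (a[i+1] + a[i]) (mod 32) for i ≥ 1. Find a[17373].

11

We have a[1] = 27; a[2] = 20; a[3] = 15; a[4] = 3; a[5] = 18; a[6] = 21; a[7] = 7; a[8] = 28; a[9] = 3; a[10] = 31; a[11] = 2; a[12] = 1; a[13] = 3; a[14] = 4; a[15] = 7; a[16] = 11; a[17] = 18; a[18] = 29; a[19] = 15; a[20] = 12; a[21] = 27; a[22] = 7; a[23] = 2; a[24] = 9; a[25] = 11; a[26] = 20; a[27] = 31; a[28] = 19; a[29] = 18; a[30] = 5; a[31] = 23; a[32] = 28; a[33] = 19; a[34] = 15; a[35] = 2; a[36] = 17; a[37] = 19; a[38] = 4; a[39] = 23; a[40] = 27; a[41] = 18; a[42] = 13; a[43] = 31; a[44] = 12; a[45] = 11; a[46] = 23; a[47] = 2; a[48] = 25; a[49] = 27; a[50] = 20.
The sequence repeats with period 48.
(17373 - 1) mod 48 = 44, so a[17373] = a[45] = 11.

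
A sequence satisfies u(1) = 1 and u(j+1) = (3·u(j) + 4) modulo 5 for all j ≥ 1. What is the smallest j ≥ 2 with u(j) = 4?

4

Listing terms: u(1) = 1, u(2) = 2, u(3) = 0, u(4) = 4, u(5) = 1.
The sequence repeats with period 4.
The value 4 first appears (with j ≥ 2) at u(4).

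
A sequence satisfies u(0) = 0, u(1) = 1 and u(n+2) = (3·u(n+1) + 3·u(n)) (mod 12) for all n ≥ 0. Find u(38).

Listing terms: u(0) = 0; u(1) = 1; u(2) = 3; u(3) = 0; u(4) = 9; u(5) = 3; u(6) = 0.
Since (u(5), u(6)) = (u(2), u(3)) = (3, 0) (two consecutive terms determine the rest), the sequence is eventually periodic: after a pre-period of length 2 it cycles with period 3.
For n ≥ 2, u(n) depends only on (n - 2) mod 3. (38 - 2) mod 3 = 0, so u(38) = u(2) = 3.

3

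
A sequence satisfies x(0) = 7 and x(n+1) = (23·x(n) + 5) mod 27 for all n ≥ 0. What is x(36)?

7

x(0) = 7, x(1) = 4, x(2) = 16, x(3) = 22, x(4) = 25, x(5) = 13, x(6) = 7.
Since x(6) = x(0) = 7, the sequence is periodic with period 6.
So x(36) = x(0 + ((36-0) mod 6)) = x(0) = 7.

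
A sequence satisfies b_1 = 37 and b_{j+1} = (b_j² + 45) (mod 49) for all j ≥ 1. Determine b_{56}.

We have b_1 = 37,  b_2 = 42,  b_3 = 45,  b_4 = 12,  b_5 = 42.
Since b_5 = b_2 = 42, the sequence is eventually periodic: after a pre-period of length 1 it cycles with period 3.
For j ≥ 2, b_j depends only on (j - 2) mod 3. (56 - 2) mod 3 = 0, so b_{56} = b_2 = 42.

42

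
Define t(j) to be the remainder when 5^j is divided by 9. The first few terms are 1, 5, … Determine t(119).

2

Computing terms: t(0) = 1; t(1) = 5; t(2) = 7; t(3) = 8; t(4) = 4; t(5) = 2; t(6) = 1.
The sequence repeats with period 6.
So t(119) = t(0 + ((119-0) mod 6)) = t(5) = 2.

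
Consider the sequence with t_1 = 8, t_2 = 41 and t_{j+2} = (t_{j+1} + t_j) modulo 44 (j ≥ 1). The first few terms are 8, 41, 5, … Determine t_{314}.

13

We have t_1 = 8; t_2 = 41; t_3 = 5; t_4 = 2; t_5 = 7; t_6 = 9; t_7 = 16; t_8 = 25; t_9 = 41; t_{10} = 22; t_{11} = 19; t_{12} = 41; t_{13} = 16; t_{14} = 13; t_{15} = 29; t_{16} = 42; t_{17} = 27; t_{18} = 25; t_{19} = 8; t_{20} = 33; t_{21} = 41; t_{22} = 30; t_{23} = 27; t_{24} = 13; t_{25} = 40; t_{26} = 9; t_{27} = 5; t_{28} = 14; t_{29} = 19; t_{30} = 33; t_{31} = 8; t_{32} = 41.
Since (t_{31}, t_{32}) = (t_1, t_2) = (8, 41) (two consecutive terms determine the rest), the sequence is periodic with period 30.
So t_{314} = t_{1 + ((314-1) mod 30)} = t_{14} = 13.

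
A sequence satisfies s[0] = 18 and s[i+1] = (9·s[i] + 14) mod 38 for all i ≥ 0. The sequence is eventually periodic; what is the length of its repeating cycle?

9

Listing terms: s[0] = 18, s[1] = 24, s[2] = 2, s[3] = 32, s[4] = 36, s[5] = 34, s[6] = 16, s[7] = 6, s[8] = 30, s[9] = 18.
Since s[9] = s[0] = 18, the sequence is periodic with period 9.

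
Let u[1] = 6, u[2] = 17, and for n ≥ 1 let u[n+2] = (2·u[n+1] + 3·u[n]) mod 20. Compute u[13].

u[1] = 6; u[2] = 17; u[3] = 12; u[4] = 15; u[5] = 6; u[6] = 17.
Since (u[5], u[6]) = (u[1], u[2]) = (6, 17) (two consecutive terms determine the rest), the sequence is periodic with period 4.
So u[13] = u[1 + ((13-1) mod 4)] = u[1] = 6.

6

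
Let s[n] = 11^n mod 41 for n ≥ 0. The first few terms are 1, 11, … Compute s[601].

11

Listing terms: s[0] = 1, s[1] = 11, s[2] = 39, s[3] = 19, s[4] = 4, s[5] = 3, s[6] = 33, s[7] = 35, s[8] = 16, s[9] = 12, s[10] = 9, s[11] = 17, s[12] = 23, s[13] = 7, s[14] = 36, s[15] = 27, s[16] = 10, s[17] = 28, s[18] = 21, s[19] = 26, s[20] = 40, s[21] = 30, s[22] = 2, s[23] = 22, s[24] = 37, s[25] = 38, s[26] = 8, s[27] = 6, s[28] = 25, s[29] = 29, s[30] = 32, s[31] = 24, s[32] = 18, s[33] = 34, s[34] = 5, s[35] = 14, s[36] = 31, s[37] = 13, s[38] = 20, s[39] = 15, s[40] = 1.
Since s[40] = s[0] = 1, the sequence is periodic with period 40.
(601 - 0) mod 40 = 1, so s[601] = s[1] = 11.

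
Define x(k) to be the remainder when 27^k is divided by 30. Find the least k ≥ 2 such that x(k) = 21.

We have x(1) = 27, x(2) = 9, x(3) = 3, x(4) = 21, x(5) = 27.
The sequence repeats with period 4.
The value 21 first appears (with k ≥ 2) at x(4).

4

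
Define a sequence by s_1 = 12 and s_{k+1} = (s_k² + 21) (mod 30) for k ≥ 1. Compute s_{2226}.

21

Computing terms: s_1 = 12,  s_2 = 15,  s_3 = 6,  s_4 = 27,  s_5 = 0,  s_6 = 21,  s_7 = 12.
The sequence repeats with period 6.
(2226 - 1) mod 6 = 5, so s_{2226} = s_6 = 21.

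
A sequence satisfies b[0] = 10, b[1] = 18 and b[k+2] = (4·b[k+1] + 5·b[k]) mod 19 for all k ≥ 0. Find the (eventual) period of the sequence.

Listing terms: b[0] = 10; b[1] = 18; b[2] = 8; b[3] = 8; b[4] = 15; b[5] = 5; b[6] = 0; b[7] = 6; b[8] = 5; b[9] = 12; b[10] = 16; b[11] = 10; b[12] = 6; b[13] = 17; b[14] = 3; b[15] = 2; b[16] = 4; b[17] = 7; b[18] = 10; b[19] = 18.
The sequence repeats with period 18.

18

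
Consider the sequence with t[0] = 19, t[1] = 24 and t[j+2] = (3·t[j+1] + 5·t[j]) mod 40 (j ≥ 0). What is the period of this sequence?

t[0] = 19,  t[1] = 24,  t[2] = 7,  t[3] = 21,  t[4] = 18,  t[5] = 39,  t[6] = 7,  t[7] = 16,  t[8] = 3,  t[9] = 9,  t[10] = 2,  t[11] = 11,  t[12] = 3,  t[13] = 24,  t[14] = 7.
Since (t[13], t[14]) = (t[1], t[2]) = (24, 7) (two consecutive terms determine the rest), the sequence is eventually periodic: after a pre-period of length 1 it cycles with period 12.

12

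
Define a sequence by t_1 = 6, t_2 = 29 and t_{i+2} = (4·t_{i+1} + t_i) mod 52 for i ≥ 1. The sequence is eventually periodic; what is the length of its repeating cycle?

28

We have t_1 = 6, t_2 = 29, t_3 = 18, t_4 = 49, t_5 = 6, t_6 = 21, t_7 = 38, t_8 = 17, t_9 = 2, t_{10} = 25, t_{11} = 50, t_{12} = 17, t_{13} = 14, t_{14} = 21, t_{15} = 46, t_{16} = 49, t_{17} = 34, t_{18} = 29, t_{19} = 46, t_{20} = 5, t_{21} = 14, t_{22} = 9, t_{23} = 50, t_{24} = 1, t_{25} = 2, t_{26} = 9, t_{27} = 38, t_{28} = 5, t_{29} = 6, t_{30} = 29.
The sequence repeats with period 28.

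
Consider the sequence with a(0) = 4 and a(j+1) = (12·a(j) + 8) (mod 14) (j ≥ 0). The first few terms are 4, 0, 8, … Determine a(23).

2

Listing terms: a(0) = 4; a(1) = 0; a(2) = 8; a(3) = 6; a(4) = 10; a(5) = 2; a(6) = 4.
The sequence repeats with period 6.
So a(23) = a(0 + ((23-0) mod 6)) = a(5) = 2.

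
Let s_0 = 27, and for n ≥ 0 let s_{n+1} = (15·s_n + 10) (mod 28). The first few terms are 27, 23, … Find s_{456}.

s_0 = 27, s_1 = 23, s_2 = 19, s_3 = 15, s_4 = 11, s_5 = 7, s_6 = 3, s_7 = 27.
The sequence repeats with period 7.
(456 - 0) mod 7 = 1, so s_{456} = s_1 = 23.

23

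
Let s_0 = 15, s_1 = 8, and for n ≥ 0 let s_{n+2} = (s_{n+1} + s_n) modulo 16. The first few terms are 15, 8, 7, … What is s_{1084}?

6

s_0 = 15,  s_1 = 8,  s_2 = 7,  s_3 = 15,  s_4 = 6,  s_5 = 5,  s_6 = 11,  s_7 = 0,  s_8 = 11,  s_9 = 11,  s_{10} = 6,  s_{11} = 1,  s_{12} = 7,  s_{13} = 8,  s_{14} = 15,  s_{15} = 7,  s_{16} = 6,  s_{17} = 13,  s_{18} = 3,  s_{19} = 0,  s_{20} = 3,  s_{21} = 3,  s_{22} = 6,  s_{23} = 9,  s_{24} = 15,  s_{25} = 8.
The sequence repeats with period 24.
(1084 - 0) mod 24 = 4, so s_{1084} = s_4 = 6.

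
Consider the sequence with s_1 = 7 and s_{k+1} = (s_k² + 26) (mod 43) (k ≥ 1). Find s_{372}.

Listing terms: s_1 = 7; s_2 = 32; s_3 = 18; s_4 = 6; s_5 = 19; s_6 = 0; s_7 = 26; s_8 = 14; s_9 = 7.
Since s_9 = s_1 = 7, the sequence is periodic with period 8.
So s_{372} = s_{1 + ((372-1) mod 8)} = s_4 = 6.

6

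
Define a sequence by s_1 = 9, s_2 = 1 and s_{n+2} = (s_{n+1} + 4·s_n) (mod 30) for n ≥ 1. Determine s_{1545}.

27

We have s_1 = 9, s_2 = 1, s_3 = 7, s_4 = 11, s_5 = 9, s_6 = 23, s_7 = 29, s_8 = 1, s_9 = 27, s_{10} = 1, s_{11} = 19, s_{12} = 23, s_{13} = 9, s_{14} = 11, s_{15} = 17, s_{16} = 1, s_{17} = 9, s_{18} = 13, s_{19} = 19, s_{20} = 11, s_{21} = 27, s_{22} = 11, s_{23} = 29, s_{24} = 13, s_{25} = 9, s_{26} = 1.
The sequence repeats with period 24.
(1545 - 1) mod 24 = 8, so s_{1545} = s_9 = 27.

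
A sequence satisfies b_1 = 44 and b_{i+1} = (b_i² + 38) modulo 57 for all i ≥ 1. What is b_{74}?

Listing terms: b_1 = 44; b_2 = 36; b_3 = 23; b_4 = 54; b_5 = 47; b_6 = 24; b_7 = 44.
Since b_7 = b_1 = 44, the sequence is periodic with period 6.
(74 - 1) mod 6 = 1, so b_{74} = b_2 = 36.

36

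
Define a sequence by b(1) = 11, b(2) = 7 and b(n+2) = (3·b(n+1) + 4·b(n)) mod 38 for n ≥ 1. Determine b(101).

37

Computing terms: b(1) = 11,  b(2) = 7,  b(3) = 27,  b(4) = 33,  b(5) = 17,  b(6) = 31,  b(7) = 9,  b(8) = 37,  b(9) = 33,  b(10) = 19,  b(11) = 37,  b(12) = 35,  b(13) = 25,  b(14) = 25,  b(15) = 23,  b(16) = 17,  b(17) = 29,  b(18) = 3,  b(19) = 11,  b(20) = 7.
The sequence repeats with period 18.
So b(101) = b(1 + ((101-1) mod 18)) = b(11) = 37.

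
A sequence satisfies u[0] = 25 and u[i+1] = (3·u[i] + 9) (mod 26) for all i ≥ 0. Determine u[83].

14

We have u[0] = 25, u[1] = 6, u[2] = 1, u[3] = 12, u[4] = 19, u[5] = 14, u[6] = 25.
The sequence repeats with period 6.
So u[83] = u[0 + ((83-0) mod 6)] = u[5] = 14.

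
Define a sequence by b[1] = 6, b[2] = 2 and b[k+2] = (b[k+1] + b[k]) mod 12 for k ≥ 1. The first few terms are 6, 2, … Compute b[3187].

2

b[1] = 6; b[2] = 2; b[3] = 8; b[4] = 10; b[5] = 6; b[6] = 4; b[7] = 10; b[8] = 2; b[9] = 0; b[10] = 2; b[11] = 2; b[12] = 4; b[13] = 6; b[14] = 10; b[15] = 4; b[16] = 2; b[17] = 6; b[18] = 8; b[19] = 2; b[20] = 10; b[21] = 0; b[22] = 10; b[23] = 10; b[24] = 8; b[25] = 6; b[26] = 2.
Since (b[25], b[26]) = (b[1], b[2]) = (6, 2) (two consecutive terms determine the rest), the sequence is periodic with period 24.
(3187 - 1) mod 24 = 18, so b[3187] = b[19] = 2.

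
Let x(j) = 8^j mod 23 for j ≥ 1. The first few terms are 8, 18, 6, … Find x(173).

4

x(1) = 8,  x(2) = 18,  x(3) = 6,  x(4) = 2,  x(5) = 16,  x(6) = 13,  x(7) = 12,  x(8) = 4,  x(9) = 9,  x(10) = 3,  x(11) = 1,  x(12) = 8.
Since x(12) = x(1) = 8, the sequence is periodic with period 11.
(173 - 1) mod 11 = 7, so x(173) = x(8) = 4.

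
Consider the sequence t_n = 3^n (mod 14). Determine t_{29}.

Computing terms: t_0 = 1,  t_1 = 3,  t_2 = 9,  t_3 = 13,  t_4 = 11,  t_5 = 5,  t_6 = 1.
The sequence repeats with period 6.
(29 - 0) mod 6 = 5, so t_{29} = t_5 = 5.

5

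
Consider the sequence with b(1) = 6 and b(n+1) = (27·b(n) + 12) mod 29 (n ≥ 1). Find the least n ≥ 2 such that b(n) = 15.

Listing terms: b(1) = 6,  b(2) = 0,  b(3) = 12,  b(4) = 17,  b(5) = 7,  b(6) = 27,  b(7) = 16,  b(8) = 9,  b(9) = 23,  b(10) = 24,  b(11) = 22,  b(12) = 26,  b(13) = 18,  b(14) = 5,  b(15) = 2,  b(16) = 8,  b(17) = 25,  b(18) = 20,  b(19) = 1,  b(20) = 10,  b(21) = 21,  b(22) = 28,  b(23) = 14,  b(24) = 13,  b(25) = 15,  b(26) = 11,  b(27) = 19,  b(28) = 3,  b(29) = 6.
Since b(29) = b(1) = 6, the sequence is periodic with period 28.
The value 15 first appears (with n ≥ 2) at b(25).

25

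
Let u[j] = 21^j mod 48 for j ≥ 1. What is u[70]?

Listing terms: u[1] = 21, u[2] = 9, u[3] = 45, u[4] = 33, u[5] = 21.
The sequence repeats with period 4.
(70 - 1) mod 4 = 1, so u[70] = u[2] = 9.

9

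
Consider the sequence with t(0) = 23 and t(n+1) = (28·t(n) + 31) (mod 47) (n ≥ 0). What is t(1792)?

2

Listing terms: t(0) = 23, t(1) = 17, t(2) = 37, t(3) = 33, t(4) = 15, t(5) = 28, t(6) = 16, t(7) = 9, t(8) = 1, t(9) = 12, t(10) = 38, t(11) = 14, t(12) = 0, t(13) = 31, t(14) = 6, t(15) = 11, t(16) = 10, t(17) = 29, t(18) = 44, t(19) = 41, t(20) = 4, t(21) = 2, t(22) = 40, t(23) = 23.
The sequence repeats with period 23.
(1792 - 0) mod 23 = 21, so t(1792) = t(21) = 2.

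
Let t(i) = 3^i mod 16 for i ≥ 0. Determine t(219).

t(0) = 1, t(1) = 3, t(2) = 9, t(3) = 11, t(4) = 1.
Since t(4) = t(0) = 1, the sequence is periodic with period 4.
(219 - 0) mod 4 = 3, so t(219) = t(3) = 11.

11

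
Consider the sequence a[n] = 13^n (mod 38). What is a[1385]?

We have a[1] = 13; a[2] = 17; a[3] = 31; a[4] = 23; a[5] = 33; a[6] = 11; a[7] = 29; a[8] = 35; a[9] = 37; a[10] = 25; a[11] = 21; a[12] = 7; a[13] = 15; a[14] = 5; a[15] = 27; a[16] = 9; a[17] = 3; a[18] = 1; a[19] = 13.
The sequence repeats with period 18.
(1385 - 1) mod 18 = 16, so a[1385] = a[17] = 3.

3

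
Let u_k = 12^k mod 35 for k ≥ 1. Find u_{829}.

Listing terms: u_1 = 12,  u_2 = 4,  u_3 = 13,  u_4 = 16,  u_5 = 17,  u_6 = 29,  u_7 = 33,  u_8 = 11,  u_9 = 27,  u_{10} = 9,  u_{11} = 3,  u_{12} = 1,  u_{13} = 12.
Since u_{13} = u_1 = 12, the sequence is periodic with period 12.
So u_{829} = u_{1 + ((829-1) mod 12)} = u_1 = 12.

12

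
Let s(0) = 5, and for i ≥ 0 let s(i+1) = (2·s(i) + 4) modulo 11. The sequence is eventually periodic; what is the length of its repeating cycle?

10

We have s(0) = 5, s(1) = 3, s(2) = 10, s(3) = 2, s(4) = 8, s(5) = 9, s(6) = 0, s(7) = 4, s(8) = 1, s(9) = 6, s(10) = 5.
Since s(10) = s(0) = 5, the sequence is periodic with period 10.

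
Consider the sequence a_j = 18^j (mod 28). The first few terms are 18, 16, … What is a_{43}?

a_1 = 18,  a_2 = 16,  a_3 = 8,  a_4 = 4,  a_5 = 16.
Since a_5 = a_2 = 16, the sequence is eventually periodic: after a pre-period of length 1 it cycles with period 3.
For j ≥ 2, a_j depends only on (j - 2) mod 3. (43 - 2) mod 3 = 2, so a_{43} = a_4 = 4.

4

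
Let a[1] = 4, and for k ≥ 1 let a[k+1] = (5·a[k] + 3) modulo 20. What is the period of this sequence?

4

a[1] = 4, a[2] = 3, a[3] = 18, a[4] = 13, a[5] = 8, a[6] = 3.
Since a[6] = a[2] = 3, the sequence is eventually periodic: after a pre-period of length 1 it cycles with period 4.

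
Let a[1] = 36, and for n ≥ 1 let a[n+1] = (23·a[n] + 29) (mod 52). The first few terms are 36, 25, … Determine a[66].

Listing terms: a[1] = 36, a[2] = 25, a[3] = 32, a[4] = 37, a[5] = 48, a[6] = 41, a[7] = 36.
Since a[7] = a[1] = 36, the sequence is periodic with period 6.
(66 - 1) mod 6 = 5, so a[66] = a[6] = 41.

41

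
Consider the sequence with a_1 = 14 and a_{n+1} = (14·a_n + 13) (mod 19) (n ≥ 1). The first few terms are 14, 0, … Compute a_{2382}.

Listing terms: a_1 = 14,  a_2 = 0,  a_3 = 13,  a_4 = 5,  a_5 = 7,  a_6 = 16,  a_7 = 9,  a_8 = 6,  a_9 = 2,  a_{10} = 3,  a_{11} = 17,  a_{12} = 4,  a_{13} = 12,  a_{14} = 10,  a_{15} = 1,  a_{16} = 8,  a_{17} = 11,  a_{18} = 15,  a_{19} = 14.
Since a_{19} = a_1 = 14, the sequence is periodic with period 18.
(2382 - 1) mod 18 = 5, so a_{2382} = a_6 = 16.

16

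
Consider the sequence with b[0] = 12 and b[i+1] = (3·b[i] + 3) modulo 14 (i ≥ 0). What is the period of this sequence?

6

Computing terms: b[0] = 12,  b[1] = 11,  b[2] = 8,  b[3] = 13,  b[4] = 0,  b[5] = 3,  b[6] = 12.
Since b[6] = b[0] = 12, the sequence is periodic with period 6.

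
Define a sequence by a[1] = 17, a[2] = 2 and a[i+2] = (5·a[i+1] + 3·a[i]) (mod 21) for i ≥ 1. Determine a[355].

10

We have a[1] = 17; a[2] = 2; a[3] = 19; a[4] = 17; a[5] = 16; a[6] = 5; a[7] = 10; a[8] = 2; a[9] = 19.
Since (a[8], a[9]) = (a[2], a[3]) = (2, 19) (two consecutive terms determine the rest), the sequence is eventually periodic: after a pre-period of length 1 it cycles with period 6.
For i ≥ 2, a[i] depends only on (i - 2) mod 6. (355 - 2) mod 6 = 5, so a[355] = a[7] = 10.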